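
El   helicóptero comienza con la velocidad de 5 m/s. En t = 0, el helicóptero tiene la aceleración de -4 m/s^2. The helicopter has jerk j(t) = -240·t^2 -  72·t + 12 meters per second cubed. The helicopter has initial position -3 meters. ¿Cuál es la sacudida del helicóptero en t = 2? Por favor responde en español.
Usando j(t) = -240·t^2 - 72·t + 12 y sustituyendo t = 2, encontramos j = -1092.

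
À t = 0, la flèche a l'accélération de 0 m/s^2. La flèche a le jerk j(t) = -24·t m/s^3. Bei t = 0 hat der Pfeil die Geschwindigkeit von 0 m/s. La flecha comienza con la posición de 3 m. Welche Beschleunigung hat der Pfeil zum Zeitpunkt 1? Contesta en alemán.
Wir müssen das Integral unserer Gleichung für den Ruck j(t) = -24·t 1-mal finden. Mit ∫j(t)dt und Anwendung von a(0) = 0, finden wir a(t) = -12·t^2. Mit a(t) = -12·t^2 und Einsetzen von t = 1, finden wir a = -12.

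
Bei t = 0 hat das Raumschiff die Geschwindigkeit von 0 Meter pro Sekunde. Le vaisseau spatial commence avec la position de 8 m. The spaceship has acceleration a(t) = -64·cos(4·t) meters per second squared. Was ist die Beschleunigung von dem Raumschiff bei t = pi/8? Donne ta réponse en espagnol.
Tenemos la aceleración a(t) = -64·cos(4·t). Sustituyendo t = pi/8: a(pi/8) = 0.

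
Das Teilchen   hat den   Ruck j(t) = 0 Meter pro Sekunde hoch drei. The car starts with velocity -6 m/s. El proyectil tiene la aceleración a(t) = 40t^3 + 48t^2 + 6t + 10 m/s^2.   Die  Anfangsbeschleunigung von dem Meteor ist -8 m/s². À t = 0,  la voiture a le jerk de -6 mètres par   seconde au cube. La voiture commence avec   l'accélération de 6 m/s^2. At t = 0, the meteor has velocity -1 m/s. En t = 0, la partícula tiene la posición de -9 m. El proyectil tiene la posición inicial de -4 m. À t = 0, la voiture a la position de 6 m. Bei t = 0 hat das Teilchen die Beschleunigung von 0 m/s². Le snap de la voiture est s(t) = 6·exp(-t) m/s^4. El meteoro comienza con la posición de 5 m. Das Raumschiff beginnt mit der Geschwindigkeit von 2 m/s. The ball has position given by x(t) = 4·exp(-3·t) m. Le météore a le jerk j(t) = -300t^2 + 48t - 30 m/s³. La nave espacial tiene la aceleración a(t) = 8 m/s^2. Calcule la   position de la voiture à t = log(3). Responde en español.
Para resolver esto, necesitamos tomar 4 antiderivadas de nuestra ecuación del snap s(t) = 6·exp(-t). Integrando el snap y usando la condición inicial j(0) = -6, obtenemos j(t) = -6·exp(-t). La integral de la sacudida es la aceleración. Usando a(0) = 6, obtenemos a(t) = 6·exp(-t). Tomando ∫a(t)dt y aplicando v(0) = -6, encontramos v(t) = -6·exp(-t). Integrando la velocidad y usando la condición inicial x(0) = 6, obtenemos x(t) = 6·exp(-t). Tenemos la posición x(t) = 6·exp(-t). Sustituyendo t = log(3): x(log(3)) = 2.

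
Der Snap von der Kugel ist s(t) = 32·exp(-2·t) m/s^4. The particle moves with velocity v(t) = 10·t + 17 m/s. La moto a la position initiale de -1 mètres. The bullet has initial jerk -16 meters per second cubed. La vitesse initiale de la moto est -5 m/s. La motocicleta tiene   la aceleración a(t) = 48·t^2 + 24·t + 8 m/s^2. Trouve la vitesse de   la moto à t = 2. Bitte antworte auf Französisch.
Pour résoudre ceci, nous devons prendre 1 intégrale de notre équation de l'accélération a(t) = 48·t^2 + 24·t + 8. En intégrant l'accélération et en utilisant la condition initiale v(0) = -5, nous obtenons v(t) = 16·t^3 + 12·t^2 + 8·t - 5. Nous avons la vitesse v(t) = 16·t^3 + 12·t^2 + 8·t - 5. En substituant t = 2: v(2) = 187.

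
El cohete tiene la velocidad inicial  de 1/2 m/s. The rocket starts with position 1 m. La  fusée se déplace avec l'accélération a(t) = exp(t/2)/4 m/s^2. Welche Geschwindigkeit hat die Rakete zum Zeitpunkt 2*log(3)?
Ausgehend von der Beschleunigung a(t) = exp(t/2)/4, nehmen wir 1 Stammfunktion. Durch Integration von der Beschleunigung und Verwendung der Anfangsbedingung v(0) = 1/2, erhalten wir v(t) = exp(t/2)/2. Wir haben die Geschwindigkeit v(t) = exp(t/2)/2. Durch Einsetzen von t = 2*log(3): v(2*log(3)) = 3/2.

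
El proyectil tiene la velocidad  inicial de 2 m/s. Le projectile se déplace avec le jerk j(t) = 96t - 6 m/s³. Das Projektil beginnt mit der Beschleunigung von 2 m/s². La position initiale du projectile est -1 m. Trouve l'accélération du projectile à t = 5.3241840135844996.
Nous devons trouver la primitive de notre équation du jerk j(t) = 96·t - 6 1 fois. En intégrant le jerk et en utilisant la condition initiale a(0) = 2, nous obtenons a(t) = 48·t^2 - 6·t + 2. Nous avons l'accélération a(t) = 48·t^2 - 6·t + 2. En substituant t = 5.3241840135844996: a(5.3241840135844996) = 1330.70779562291.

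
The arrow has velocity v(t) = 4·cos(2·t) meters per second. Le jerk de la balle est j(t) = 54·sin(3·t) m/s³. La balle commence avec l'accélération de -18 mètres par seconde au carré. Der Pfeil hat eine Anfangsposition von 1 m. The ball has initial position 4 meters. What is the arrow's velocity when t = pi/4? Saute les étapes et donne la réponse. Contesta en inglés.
v(pi/4) = 0.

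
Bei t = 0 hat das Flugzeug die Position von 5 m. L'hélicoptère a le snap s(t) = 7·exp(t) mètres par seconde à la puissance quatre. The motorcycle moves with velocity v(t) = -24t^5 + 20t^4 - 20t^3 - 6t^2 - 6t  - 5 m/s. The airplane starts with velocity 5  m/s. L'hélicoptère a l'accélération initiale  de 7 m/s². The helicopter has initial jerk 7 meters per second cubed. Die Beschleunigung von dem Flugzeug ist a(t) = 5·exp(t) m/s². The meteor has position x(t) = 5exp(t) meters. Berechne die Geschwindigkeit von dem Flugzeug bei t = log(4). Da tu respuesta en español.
Partiendo de la aceleración a(t) = 5·exp(t), tomamos 1 antiderivada. La integral de la aceleración, con v(0) = 5, da la velocidad: v(t) = 5·exp(t). Usando v(t) = 5·exp(t) y sustituyendo t = log(4), encontramos v = 20.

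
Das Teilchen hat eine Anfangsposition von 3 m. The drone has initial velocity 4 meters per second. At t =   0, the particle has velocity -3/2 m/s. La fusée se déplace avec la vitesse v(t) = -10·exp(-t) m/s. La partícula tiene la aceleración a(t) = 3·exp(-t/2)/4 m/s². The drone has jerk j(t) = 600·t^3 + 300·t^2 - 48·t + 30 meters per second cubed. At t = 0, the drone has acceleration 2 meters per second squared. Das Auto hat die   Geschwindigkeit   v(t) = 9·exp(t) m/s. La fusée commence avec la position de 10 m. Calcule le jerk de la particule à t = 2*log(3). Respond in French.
En partant de l'accélération a(t) = 3·exp(-t/2)/4, nous prenons 1 dérivée. En prenant d/dt de a(t), nous trouvons j(t) = -3·exp(-t/2)/8. Nous avons le jerk j(t) = -3·exp(-t/2)/8. En substituant t = 2*log(3): j(2*log(3)) = -1/8.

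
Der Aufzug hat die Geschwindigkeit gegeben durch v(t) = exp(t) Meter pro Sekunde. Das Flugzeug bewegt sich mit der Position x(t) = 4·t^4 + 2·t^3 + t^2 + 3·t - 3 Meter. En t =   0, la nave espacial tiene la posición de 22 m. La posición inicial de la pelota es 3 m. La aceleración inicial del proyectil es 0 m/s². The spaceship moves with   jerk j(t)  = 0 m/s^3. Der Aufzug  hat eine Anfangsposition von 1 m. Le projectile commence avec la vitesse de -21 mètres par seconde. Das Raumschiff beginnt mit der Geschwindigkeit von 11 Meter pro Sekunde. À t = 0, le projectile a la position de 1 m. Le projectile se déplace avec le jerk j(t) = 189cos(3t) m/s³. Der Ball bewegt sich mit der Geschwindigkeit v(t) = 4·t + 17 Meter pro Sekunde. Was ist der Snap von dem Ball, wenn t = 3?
Wir müssen unsere Gleichung für die Geschwindigkeit v(t) = 4·t + 17 3-mal ableiten. Mit d/dt von v(t) finden wir a(t) = 4. Mit d/dt von a(t) finden wir j(t) = 0. Die Ableitung von dem Ruck ergibt den Snap: s(t) = 0. Aus der Gleichung für den Snap s(t) = 0, setzen wir t = 3 ein und erhalten s = 0.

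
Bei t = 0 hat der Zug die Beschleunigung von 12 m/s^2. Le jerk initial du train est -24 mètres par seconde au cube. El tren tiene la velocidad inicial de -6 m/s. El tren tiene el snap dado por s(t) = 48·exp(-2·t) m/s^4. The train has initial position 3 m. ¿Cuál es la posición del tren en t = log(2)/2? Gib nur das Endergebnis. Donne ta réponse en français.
La position à t = log(2)/2 est x = 3/2.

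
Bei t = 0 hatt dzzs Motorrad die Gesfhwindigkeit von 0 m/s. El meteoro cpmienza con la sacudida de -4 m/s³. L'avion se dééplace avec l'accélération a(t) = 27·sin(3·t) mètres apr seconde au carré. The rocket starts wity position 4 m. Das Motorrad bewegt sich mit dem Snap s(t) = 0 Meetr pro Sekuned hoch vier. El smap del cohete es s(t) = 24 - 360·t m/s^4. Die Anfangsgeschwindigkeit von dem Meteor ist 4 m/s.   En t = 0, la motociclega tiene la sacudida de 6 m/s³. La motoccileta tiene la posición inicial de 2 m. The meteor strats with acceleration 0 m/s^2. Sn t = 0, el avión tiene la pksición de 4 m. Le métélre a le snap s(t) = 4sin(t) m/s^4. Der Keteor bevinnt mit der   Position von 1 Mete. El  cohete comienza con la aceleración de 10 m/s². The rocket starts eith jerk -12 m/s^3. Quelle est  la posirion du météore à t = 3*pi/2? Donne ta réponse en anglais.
To solve this, we need to take 4 integrals of our snap equation s(t) = 4·sin(t). Integrating snap and using the initial condition j(0) = -4, we get j(t) = -4·cos(t). Taking ∫j(t)dt and applying a(0) = 0, we find a(t) = -4·sin(t). Finding the antiderivative of a(t) and using v(0) = 4: v(t) = 4·cos(t). The integral of velocity is position. Using x(0) = 1, we get x(t) = 4·sin(t) + 1. We have position x(t) = 4·sin(t) + 1. Substituting t = 3*pi/2: x(3*pi/2) = -3.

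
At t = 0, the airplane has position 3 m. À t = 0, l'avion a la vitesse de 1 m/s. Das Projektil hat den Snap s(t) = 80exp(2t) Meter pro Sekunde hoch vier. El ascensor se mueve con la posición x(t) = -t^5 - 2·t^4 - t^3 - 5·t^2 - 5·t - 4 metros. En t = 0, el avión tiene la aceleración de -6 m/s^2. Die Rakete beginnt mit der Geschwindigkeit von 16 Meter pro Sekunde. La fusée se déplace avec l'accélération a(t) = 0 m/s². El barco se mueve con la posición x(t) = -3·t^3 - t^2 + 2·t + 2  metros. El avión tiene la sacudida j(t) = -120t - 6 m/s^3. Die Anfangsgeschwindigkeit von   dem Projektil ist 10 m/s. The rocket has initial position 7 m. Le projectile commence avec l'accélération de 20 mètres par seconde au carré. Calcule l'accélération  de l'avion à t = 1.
Nous devons trouver la primitive de notre équation du jerk j(t) = -120·t - 6 1 fois. L'intégrale du jerk est l'accélération. En utilisant a(0) = -6, nous obtenons a(t) = -60·t^2 - 6·t - 6. Nous avons l'accélération a(t) = -60·t^2 - 6·t - 6. En substituant t = 1: a(1) = -72.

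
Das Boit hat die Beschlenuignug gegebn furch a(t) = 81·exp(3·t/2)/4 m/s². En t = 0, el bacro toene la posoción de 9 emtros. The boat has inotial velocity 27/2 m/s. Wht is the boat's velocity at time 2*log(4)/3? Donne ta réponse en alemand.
Wir müssen unsere Gleichung für die Beschleunigung a(t) = 81·exp(3·t/2)/4 1-mal integrieren. Durch Integration von der Beschleunigung und Verwendung der Anfangsbedingung v(0) = 27/2, erhalten wir v(t) = 27·exp(3·t/2)/2. Aus der Gleichung für die Geschwindigkeit v(t) = 27·exp(3·t/2)/2, setzen wir t = 2*log(4)/3 ein und erhalten v = 54.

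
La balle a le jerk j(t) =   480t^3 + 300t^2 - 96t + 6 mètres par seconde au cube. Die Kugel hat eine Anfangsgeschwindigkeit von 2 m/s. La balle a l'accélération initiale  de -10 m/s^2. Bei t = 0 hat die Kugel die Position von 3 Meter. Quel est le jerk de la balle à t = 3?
De l'équation du jerk j(t) = 480·t^3 + 300·t^2 - 96·t + 6, nous substituons t = 3 pour obtenir j = 15378.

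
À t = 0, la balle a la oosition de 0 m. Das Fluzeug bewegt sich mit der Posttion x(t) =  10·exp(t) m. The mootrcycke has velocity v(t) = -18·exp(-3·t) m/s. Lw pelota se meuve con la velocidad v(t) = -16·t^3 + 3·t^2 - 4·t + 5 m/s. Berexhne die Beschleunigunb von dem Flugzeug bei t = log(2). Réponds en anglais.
Starting from position x(t) = 10·exp(t), we take 2 derivatives. The derivative of position gives velocity: v(t) = 10·exp(t). Taking d/dt of v(t), we find a(t) = 10·exp(t). Using a(t) = 10·exp(t) and substituting t = log(2), we find a = 20.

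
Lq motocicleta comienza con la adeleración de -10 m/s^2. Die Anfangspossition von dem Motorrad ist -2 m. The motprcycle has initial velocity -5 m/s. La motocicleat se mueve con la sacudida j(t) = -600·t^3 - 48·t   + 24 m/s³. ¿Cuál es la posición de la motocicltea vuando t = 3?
Necesitamos integrar nuestra ecuación de la sacudida j(t) = -600·t^3 - 48·t + 24 3 veces. La integral de la sacudida, con a(0) = -10, da la aceleración: a(t) = -150·t^4 - 24·t^2 + 24·t - 10. La antiderivada de la aceleración, con v(0) = -5, da la velocidad: v(t) = -30·t^5 - 8·t^3 + 12·t^2 - 10·t - 5. Integrando la velocidad y usando la condición inicial x(0) = -2, obtenemos x(t) = -5·t^6 - 2·t^4 + 4·t^3 - 5·t^2 - 5·t - 2. Tenemos la posición x(t) = -5·t^6 - 2·t^4 + 4·t^3 - 5·t^2 - 5·t - 2. Sustituyendo t = 3: x(3) = -3761.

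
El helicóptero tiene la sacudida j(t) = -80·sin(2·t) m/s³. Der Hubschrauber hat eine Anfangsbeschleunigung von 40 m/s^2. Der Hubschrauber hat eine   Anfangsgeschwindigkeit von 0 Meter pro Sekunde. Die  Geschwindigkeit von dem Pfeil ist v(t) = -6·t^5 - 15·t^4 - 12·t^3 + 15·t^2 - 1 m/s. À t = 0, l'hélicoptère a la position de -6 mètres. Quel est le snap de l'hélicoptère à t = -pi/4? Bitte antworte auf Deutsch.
Ausgehend von dem Ruck j(t) = -80·sin(2·t), nehmen wir 1 Ableitung. Mit d/dt von j(t) finden wir s(t) = -160·cos(2·t). Wir haben den Snap s(t) = -160·cos(2·t). Durch Einsetzen von t = -pi/4: s(-pi/4) = 0.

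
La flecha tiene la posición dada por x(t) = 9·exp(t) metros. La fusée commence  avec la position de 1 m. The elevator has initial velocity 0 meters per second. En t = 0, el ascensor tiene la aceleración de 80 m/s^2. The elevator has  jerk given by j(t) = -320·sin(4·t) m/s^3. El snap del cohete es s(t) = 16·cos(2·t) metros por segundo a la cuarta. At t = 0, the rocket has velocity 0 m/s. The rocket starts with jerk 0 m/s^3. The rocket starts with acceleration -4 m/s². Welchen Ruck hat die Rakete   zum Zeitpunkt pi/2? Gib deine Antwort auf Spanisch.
Para resolver esto, necesitamos tomar 1 integral de nuestra ecuación del snap s(t) = 16·cos(2·t). La integral del snap es la sacudida. Usando j(0) = 0, obtenemos j(t) = 8·sin(2·t). Usando j(t) = 8·sin(2·t) y sustituyendo t = pi/2, encontramos j = 0.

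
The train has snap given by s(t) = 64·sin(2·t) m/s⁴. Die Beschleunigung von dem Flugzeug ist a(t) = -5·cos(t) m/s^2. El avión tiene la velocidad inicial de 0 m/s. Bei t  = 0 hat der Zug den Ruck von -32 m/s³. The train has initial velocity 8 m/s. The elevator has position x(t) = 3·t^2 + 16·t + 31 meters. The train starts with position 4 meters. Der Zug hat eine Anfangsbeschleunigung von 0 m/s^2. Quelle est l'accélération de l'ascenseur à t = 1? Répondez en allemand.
Um dies zu lösen, müssen wir 2 Ableitungen unserer Gleichung für die Position x(t) = 3·t^2 + 16·t + 31 nehmen. Die Ableitung von der Position ergibt die Geschwindigkeit: v(t) = 6·t + 16. Durch Ableiten von der Geschwindigkeit erhalten wir die Beschleunigung: a(t) = 6. Wir haben die Beschleunigung a(t) = 6. Durch Einsetzen von t = 1: a(1) = 6.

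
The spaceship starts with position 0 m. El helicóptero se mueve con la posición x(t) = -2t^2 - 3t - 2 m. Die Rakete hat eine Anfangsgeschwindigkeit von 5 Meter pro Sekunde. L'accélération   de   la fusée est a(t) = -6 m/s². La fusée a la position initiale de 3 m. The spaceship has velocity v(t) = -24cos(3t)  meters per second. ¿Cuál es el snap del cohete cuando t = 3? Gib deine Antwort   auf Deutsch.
Wir müssen unsere Gleichung für die Beschleunigung a(t) = -6 2-mal ableiten. Mit d/dt von a(t) finden wir j(t) = 0. Durch Ableiten von dem Ruck erhalten wir den Snap: s(t) = 0. Aus der Gleichung für den Snap s(t) = 0, setzen wir t = 3 ein und erhalten s = 0.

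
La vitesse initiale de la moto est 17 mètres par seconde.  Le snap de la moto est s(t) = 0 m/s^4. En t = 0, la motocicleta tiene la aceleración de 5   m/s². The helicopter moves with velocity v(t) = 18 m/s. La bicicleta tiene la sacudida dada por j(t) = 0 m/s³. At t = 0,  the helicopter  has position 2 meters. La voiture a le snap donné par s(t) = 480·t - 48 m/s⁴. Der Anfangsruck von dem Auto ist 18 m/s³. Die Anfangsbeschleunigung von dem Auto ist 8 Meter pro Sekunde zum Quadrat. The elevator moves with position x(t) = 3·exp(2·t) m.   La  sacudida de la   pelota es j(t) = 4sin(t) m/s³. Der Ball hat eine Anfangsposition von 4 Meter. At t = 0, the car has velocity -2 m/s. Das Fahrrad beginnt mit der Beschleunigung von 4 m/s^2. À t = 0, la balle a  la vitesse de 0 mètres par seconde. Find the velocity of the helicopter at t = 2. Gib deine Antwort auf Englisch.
We have velocity v(t) = 18. Substituting t = 2: v(2) = 18.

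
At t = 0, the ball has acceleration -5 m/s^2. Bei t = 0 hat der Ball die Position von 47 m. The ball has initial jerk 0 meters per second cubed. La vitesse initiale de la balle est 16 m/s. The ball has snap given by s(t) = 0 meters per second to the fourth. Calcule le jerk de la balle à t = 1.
Pour résoudre ceci, nous devons prendre 1 intégrale de notre équation du snap s(t) = 0. La primitive du snap est le jerk. En utilisant j(0) = 0, nous obtenons j(t) = 0. Nous avons le jerk j(t) = 0. En substituant t = 1: j(1) = 0.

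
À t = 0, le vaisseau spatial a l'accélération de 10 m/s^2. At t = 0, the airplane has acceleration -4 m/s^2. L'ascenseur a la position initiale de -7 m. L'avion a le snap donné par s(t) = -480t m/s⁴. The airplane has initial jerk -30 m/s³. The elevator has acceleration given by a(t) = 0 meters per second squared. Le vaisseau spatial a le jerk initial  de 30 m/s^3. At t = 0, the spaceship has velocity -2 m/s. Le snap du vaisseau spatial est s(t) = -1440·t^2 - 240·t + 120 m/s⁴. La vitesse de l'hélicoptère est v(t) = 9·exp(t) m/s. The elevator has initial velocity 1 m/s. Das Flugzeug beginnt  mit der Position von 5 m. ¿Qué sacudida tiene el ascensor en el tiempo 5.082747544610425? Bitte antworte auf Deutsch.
Um dies zu lösen, müssen wir 1 Ableitung unserer Gleichung für die Beschleunigung a(t) = 0 nehmen. Die Ableitung von der Beschleunigung ergibt den Ruck: j(t) = 0. Wir haben den Ruck j(t) = 0. Durch Einsetzen von t = 5.082747544610425: j(5.082747544610425) = 0.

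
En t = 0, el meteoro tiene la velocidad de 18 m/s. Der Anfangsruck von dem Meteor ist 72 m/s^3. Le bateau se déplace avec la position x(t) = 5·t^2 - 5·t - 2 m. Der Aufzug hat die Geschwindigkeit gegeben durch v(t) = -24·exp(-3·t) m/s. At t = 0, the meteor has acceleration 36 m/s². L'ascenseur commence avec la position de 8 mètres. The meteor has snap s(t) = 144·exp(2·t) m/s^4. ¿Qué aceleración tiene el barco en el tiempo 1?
Partiendo de la posición x(t) = 5·t^2 - 5·t - 2, tomamos 2 derivadas. Derivando la posición, obtenemos la velocidad: v(t) = 10·t - 5. La derivada de la velocidad da la aceleración: a(t) = 10. Usando a(t) = 10 y sustituyendo t = 1, encontramos a = 10.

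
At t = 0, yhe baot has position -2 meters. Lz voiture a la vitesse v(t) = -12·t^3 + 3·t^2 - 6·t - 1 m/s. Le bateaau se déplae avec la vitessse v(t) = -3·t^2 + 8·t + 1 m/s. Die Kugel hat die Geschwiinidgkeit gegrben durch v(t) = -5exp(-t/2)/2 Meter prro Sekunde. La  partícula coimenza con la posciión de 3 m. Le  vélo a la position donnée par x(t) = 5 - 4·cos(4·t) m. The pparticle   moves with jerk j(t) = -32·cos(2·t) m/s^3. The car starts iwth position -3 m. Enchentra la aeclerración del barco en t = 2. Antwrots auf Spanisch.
Debemos derivar nuestra ecuación de la velocidad v(t) = -3·t^2 + 8·t + 1 1 vez. La derivada de la velocidad da la aceleración: a(t) = 8 - 6·t. Usando a(t) = 8 - 6·t y sustituyendo t = 2, encontramos a = -4.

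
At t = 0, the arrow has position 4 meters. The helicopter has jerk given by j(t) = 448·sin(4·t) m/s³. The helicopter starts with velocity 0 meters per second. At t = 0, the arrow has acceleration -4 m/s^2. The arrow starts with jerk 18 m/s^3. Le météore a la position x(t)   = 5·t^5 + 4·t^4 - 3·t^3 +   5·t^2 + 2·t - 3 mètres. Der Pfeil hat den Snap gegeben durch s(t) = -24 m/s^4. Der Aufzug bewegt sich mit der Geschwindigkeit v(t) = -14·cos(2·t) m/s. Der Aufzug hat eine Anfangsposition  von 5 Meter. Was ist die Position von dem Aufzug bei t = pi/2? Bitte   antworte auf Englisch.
Starting from velocity v(t) = -14·cos(2·t), we take 1 integral. The antiderivative of velocity, with x(0) = 5, gives position: x(t) = 5 - 7·sin(2·t). Using x(t) = 5 - 7·sin(2·t) and substituting t = pi/2, we find x = 5.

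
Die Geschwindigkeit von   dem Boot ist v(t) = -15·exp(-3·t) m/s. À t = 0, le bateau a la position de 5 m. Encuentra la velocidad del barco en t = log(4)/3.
Usando v(t) = -15·exp(-3·t) y sustituyendo t = log(4)/3, encontramos v = -15/4.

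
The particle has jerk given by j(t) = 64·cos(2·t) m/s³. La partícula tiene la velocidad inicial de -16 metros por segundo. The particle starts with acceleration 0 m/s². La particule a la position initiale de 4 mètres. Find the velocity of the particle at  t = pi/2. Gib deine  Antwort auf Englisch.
We must find the integral of our jerk equation j(t) = 64·cos(2·t) 2 times. The antiderivative of jerk, with a(0) = 0, gives acceleration: a(t) = 32·sin(2·t). Taking ∫a(t)dt and applying v(0) = -16, we find v(t) = -16·cos(2·t). Using v(t) = -16·cos(2·t) and substituting t = pi/2, we find v = 16.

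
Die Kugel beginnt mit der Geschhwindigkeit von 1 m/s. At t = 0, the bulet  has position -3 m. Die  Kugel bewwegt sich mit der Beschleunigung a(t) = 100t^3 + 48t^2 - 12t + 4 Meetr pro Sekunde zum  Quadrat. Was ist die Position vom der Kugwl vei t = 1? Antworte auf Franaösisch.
Pour résoudre ceci, nous devons prendre 2 intégrales de notre équation de l'accélération a(t) = 100·t^3 + 48·t^2 - 12·t + 4. En intégrant l'accélération et en utilisant la condition initiale v(0) = 1, nous obtenons v(t) = 25·t^4 + 16·t^3 - 6·t^2 + 4·t + 1. La primitive de la vitesse est la position. En utilisant x(0) = -3, nous obtenons x(t) = 5·t^5 + 4·t^4 - 2·t^3 + 2·t^2 + t - 3. En utilisant x(t) = 5·t^5 + 4·t^4 - 2·t^3 + 2·t^2 + t - 3 et en substituant t = 1, nous trouvons x = 7.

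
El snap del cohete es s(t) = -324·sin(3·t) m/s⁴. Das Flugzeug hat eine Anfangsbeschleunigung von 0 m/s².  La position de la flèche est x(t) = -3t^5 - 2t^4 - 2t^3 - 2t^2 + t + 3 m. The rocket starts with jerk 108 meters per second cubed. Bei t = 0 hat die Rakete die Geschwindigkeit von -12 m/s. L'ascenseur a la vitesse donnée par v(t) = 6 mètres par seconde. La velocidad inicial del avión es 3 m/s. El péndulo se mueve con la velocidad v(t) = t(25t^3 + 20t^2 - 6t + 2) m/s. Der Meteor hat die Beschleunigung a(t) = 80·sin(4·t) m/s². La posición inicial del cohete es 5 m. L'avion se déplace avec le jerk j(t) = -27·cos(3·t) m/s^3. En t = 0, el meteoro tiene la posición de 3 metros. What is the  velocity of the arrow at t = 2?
Starting from position x(t) = -3·t^5 - 2·t^4 - 2·t^3 - 2·t^2 + t + 3, we take 1 derivative. Taking d/dt of x(t), we find v(t) = -15·t^4 - 8·t^3 - 6·t^2 - 4·t + 1. From the given velocity equation v(t) = -15·t^4 - 8·t^3 - 6·t^2 - 4·t + 1, we substitute t = 2 to get v = -335.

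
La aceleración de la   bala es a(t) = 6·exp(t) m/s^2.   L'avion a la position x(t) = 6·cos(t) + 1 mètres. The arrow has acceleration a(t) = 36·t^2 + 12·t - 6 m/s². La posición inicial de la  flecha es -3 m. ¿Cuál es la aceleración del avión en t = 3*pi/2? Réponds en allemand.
Wir müssen unsere Gleichung für die Position x(t) = 6·cos(t) + 1 2-mal ableiten. Mit d/dt von x(t) finden wir v(t) = -6·sin(t). Die Ableitung von der Geschwindigkeit ergibt die Beschleunigung: a(t) = -6·cos(t). Aus der Gleichung für die Beschleunigung a(t) = -6·cos(t), setzen wir t = 3*pi/2 ein und erhalten a = 0.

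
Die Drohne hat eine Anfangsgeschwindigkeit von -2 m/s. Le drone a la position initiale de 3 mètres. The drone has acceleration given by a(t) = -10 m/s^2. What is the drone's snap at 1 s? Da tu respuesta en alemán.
Wir müssen unsere Gleichung für die Beschleunigung a(t) = -10 2-mal ableiten. Die Ableitung von der Beschleunigung ergibt den Ruck: j(t) = 0. Durch Ableiten von dem Ruck erhalten wir den Snap: s(t) = 0. Aus der Gleichung für den Snap s(t) = 0, setzen wir t = 1 ein und erhalten s = 0.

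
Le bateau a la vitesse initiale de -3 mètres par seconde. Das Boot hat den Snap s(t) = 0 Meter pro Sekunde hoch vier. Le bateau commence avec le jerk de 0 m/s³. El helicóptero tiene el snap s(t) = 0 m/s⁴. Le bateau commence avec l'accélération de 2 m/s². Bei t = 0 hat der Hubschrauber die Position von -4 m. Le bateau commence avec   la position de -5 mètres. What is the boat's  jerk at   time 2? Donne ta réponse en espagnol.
Para resolver esto, necesitamos tomar 1 antiderivada de nuestra ecuación del snap s(t) = 0. La integral del snap, con j(0) = 0, da la sacudida: j(t) = 0. Usando j(t) = 0 y sustituyendo t = 2, encontramos j = 0.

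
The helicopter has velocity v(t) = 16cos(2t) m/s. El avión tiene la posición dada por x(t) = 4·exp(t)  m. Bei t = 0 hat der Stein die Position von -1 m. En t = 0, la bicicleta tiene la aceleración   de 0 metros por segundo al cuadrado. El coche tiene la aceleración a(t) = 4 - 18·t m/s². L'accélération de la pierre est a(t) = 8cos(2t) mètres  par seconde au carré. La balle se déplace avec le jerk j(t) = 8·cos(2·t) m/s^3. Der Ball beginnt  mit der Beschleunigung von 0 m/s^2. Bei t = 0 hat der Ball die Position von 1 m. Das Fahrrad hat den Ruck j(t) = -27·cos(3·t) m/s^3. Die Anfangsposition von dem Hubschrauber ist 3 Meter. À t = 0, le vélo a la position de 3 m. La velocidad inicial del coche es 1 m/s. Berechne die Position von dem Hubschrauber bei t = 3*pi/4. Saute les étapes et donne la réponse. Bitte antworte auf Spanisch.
x(3*pi/4) = -5.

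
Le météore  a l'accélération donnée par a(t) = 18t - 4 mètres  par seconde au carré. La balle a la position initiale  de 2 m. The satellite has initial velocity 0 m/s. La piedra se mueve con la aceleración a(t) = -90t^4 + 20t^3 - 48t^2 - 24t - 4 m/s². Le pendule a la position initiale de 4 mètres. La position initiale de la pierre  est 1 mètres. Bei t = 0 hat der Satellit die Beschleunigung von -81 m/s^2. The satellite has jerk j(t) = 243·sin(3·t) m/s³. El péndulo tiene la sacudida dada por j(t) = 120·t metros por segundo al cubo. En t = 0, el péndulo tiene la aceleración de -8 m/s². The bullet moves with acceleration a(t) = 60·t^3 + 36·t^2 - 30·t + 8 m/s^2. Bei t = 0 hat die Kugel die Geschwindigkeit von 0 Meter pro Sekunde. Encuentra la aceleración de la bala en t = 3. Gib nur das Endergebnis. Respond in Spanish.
La respuesta es 1862.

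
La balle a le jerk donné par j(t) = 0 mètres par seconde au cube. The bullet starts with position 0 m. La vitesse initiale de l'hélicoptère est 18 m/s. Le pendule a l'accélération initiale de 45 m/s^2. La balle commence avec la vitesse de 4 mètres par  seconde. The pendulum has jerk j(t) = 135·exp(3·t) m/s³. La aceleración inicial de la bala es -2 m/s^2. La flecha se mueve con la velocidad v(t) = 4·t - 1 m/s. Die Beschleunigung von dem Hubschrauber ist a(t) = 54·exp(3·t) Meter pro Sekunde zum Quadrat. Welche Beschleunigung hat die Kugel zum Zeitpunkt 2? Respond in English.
Starting from jerk j(t) = 0, we take 1 antiderivative. The integral of jerk, with a(0) = -2, gives acceleration: a(t) = -2. Using a(t) = -2 and substituting t = 2, we find a = -2.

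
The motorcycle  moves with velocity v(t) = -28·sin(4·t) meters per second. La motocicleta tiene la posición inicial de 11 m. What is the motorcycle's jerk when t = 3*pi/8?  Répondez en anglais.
We must differentiate our velocity equation v(t) = -28·sin(4·t) 2 times. Taking d/dt of v(t), we find a(t) = -112·cos(4·t). The derivative of acceleration gives jerk: j(t) = 448·sin(4·t). From the given jerk equation j(t) = 448·sin(4·t), we substitute t = 3*pi/8 to get j = -448.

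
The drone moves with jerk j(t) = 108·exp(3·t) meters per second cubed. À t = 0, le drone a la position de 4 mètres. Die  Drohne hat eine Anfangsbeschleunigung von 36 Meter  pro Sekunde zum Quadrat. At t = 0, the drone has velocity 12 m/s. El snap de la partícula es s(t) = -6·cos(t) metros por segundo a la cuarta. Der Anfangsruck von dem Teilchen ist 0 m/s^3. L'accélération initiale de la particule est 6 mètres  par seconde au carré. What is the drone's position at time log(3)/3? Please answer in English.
We need to integrate our jerk equation j(t) = 108·exp(3·t) 3 times. The integral of jerk, with a(0) = 36, gives acceleration: a(t) = 36·exp(3·t). The integral of acceleration, with v(0) = 12, gives velocity: v(t) = 12·exp(3·t). Integrating velocity and using the initial condition x(0) = 4, we get x(t) = 4·exp(3·t). Using x(t) = 4·exp(3·t) and substituting t = log(3)/3, we find x = 12.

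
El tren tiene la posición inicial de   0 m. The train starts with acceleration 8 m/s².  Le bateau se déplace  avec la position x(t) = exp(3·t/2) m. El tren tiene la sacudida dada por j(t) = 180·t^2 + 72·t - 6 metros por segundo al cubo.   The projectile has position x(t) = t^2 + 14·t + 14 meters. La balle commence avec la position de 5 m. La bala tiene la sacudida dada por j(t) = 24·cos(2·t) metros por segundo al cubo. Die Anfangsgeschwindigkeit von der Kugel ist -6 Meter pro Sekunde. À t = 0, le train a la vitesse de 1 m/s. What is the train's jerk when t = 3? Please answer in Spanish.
Tenemos la sacudida j(t) = 180·t^2 + 72·t - 6. Sustituyendo t = 3: j(3) = 1830.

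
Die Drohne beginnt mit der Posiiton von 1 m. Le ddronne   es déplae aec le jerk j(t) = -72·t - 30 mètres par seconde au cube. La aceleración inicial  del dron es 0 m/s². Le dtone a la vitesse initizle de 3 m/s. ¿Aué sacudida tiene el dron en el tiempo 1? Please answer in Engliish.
We have jerk j(t) = -72·t - 30. Substituting t = 1: j(1) = -102.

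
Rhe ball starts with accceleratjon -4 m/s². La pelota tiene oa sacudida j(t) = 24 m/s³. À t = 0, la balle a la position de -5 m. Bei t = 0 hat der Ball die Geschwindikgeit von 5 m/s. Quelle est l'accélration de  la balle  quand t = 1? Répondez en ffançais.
En partant du jerk j(t) = 24, nous prenons 1 intégrale. L'intégrale du jerk, avec a(0) = -4, donne l'accélération: a(t) = 24·t - 4. De l'équation de l'accélération a(t) = 24·t - 4, nous substituons t = 1 pour obtenir a = 20.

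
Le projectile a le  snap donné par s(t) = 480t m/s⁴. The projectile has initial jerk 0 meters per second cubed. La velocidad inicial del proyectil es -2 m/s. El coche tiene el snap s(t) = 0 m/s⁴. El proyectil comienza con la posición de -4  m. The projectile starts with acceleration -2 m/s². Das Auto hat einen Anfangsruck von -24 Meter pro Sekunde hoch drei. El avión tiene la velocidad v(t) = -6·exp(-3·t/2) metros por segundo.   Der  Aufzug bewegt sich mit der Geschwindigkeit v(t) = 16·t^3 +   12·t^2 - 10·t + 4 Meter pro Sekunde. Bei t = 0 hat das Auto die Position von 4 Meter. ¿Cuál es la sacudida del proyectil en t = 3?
Para resolver esto, necesitamos tomar 1 integral de nuestra ecuación del snap s(t) = 480·t. La antiderivada del snap es la sacudida. Usando j(0) = 0, obtenemos j(t) = 240·t^2. Tenemos la sacudida j(t) = 240·t^2. Sustituyendo t = 3: j(3) = 2160.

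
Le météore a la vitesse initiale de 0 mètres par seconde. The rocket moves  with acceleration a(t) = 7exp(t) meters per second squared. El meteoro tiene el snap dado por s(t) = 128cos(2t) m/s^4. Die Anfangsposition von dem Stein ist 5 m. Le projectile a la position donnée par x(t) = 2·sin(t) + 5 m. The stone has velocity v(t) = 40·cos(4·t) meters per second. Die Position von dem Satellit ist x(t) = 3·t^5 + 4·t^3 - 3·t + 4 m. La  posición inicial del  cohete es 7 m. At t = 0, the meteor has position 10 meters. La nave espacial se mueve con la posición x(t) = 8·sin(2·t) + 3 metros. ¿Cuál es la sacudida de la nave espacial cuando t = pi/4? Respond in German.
Wir müssen unsere Gleichung für die Position x(t) = 8·sin(2·t) + 3 3-mal ableiten. Mit d/dt von x(t) finden wir v(t) = 16·cos(2·t). Durch Ableiten von der Geschwindigkeit erhalten wir die Beschleunigung: a(t) = -32·sin(2·t). Durch Ableiten von der Beschleunigung erhalten wir den Ruck: j(t) = -64·cos(2·t). Mit j(t) = -64·cos(2·t) und Einsetzen von t = pi/4, finden wir j = 0.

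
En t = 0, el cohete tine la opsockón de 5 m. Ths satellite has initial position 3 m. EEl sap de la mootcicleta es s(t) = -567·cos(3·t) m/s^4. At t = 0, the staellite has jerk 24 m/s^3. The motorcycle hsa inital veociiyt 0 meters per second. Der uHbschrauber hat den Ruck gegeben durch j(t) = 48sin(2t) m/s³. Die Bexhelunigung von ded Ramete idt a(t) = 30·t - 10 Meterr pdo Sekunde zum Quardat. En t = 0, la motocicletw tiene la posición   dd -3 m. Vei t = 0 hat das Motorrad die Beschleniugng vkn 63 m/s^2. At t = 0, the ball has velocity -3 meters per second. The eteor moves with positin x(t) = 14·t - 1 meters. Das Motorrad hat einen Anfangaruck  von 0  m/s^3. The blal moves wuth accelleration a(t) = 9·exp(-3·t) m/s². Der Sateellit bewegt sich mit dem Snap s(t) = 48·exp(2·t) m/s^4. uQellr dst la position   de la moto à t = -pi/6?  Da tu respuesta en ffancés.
Nous devons trouver la primitive de notre équation du snap s(t) = -567·cos(3·t) 4 fois. La primitive du snap, avec j(0) = 0, donne le jerk: j(t) = -189·sin(3·t). En prenant ∫j(t)dt et en appliquant a(0) = 63, nous trouvons a(t) = 63·cos(3·t). La primitive de l'accélération, avec v(0) = 0, donne la vitesse: v(t) = 21·sin(3·t). En prenant ∫v(t)dt et en appliquant x(0) = -3, nous trouvons x(t) = 4 - 7·cos(3·t). Nous avons la position x(t) = 4 - 7·cos(3·t). En substituant t = -pi/6: x(-pi/6) = 4.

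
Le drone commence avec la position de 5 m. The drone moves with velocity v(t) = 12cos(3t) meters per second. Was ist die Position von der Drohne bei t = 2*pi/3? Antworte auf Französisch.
Pour résoudre ceci, nous devons prendre 1 intégrale de notre équation de la vitesse v(t) = 12·cos(3·t). La primitive de la vitesse est la position. En utilisant x(0) = 5, nous obtenons x(t) = 4·sin(3·t) + 5. Nous avons la position x(t) = 4·sin(3·t) + 5. En substituant t = 2*pi/3: x(2*pi/3) = 5.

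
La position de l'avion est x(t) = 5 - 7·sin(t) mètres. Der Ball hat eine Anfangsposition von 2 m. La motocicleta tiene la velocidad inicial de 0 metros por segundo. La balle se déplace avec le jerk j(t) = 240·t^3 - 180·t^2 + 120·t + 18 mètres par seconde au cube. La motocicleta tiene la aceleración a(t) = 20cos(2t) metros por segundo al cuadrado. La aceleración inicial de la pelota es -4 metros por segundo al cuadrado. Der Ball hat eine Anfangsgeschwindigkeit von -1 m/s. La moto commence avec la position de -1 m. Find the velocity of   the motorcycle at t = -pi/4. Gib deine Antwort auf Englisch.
To solve this, we need to take 1 integral of our acceleration equation a(t) = 20·cos(2·t). Integrating acceleration and using the initial condition v(0) = 0, we get v(t) = 10·sin(2·t). We have velocity v(t) = 10·sin(2·t). Substituting t = -pi/4: v(-pi/4) = -10.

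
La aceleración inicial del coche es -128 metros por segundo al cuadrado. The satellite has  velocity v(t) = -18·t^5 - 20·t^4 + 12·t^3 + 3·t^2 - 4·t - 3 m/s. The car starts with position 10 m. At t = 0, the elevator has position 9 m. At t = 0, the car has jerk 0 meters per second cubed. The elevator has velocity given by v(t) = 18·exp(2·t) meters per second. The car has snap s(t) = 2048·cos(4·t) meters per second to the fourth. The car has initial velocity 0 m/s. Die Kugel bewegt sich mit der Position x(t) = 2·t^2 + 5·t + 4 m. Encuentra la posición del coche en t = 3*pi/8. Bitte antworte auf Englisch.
To find the answer, we compute 4 integrals of s(t) = 2048·cos(4·t). The integral of snap, with j(0) = 0, gives jerk: j(t) = 512·sin(4·t). The integral of jerk, with a(0) = -128, gives acceleration: a(t) = -128·cos(4·t). Integrating acceleration and using the initial condition v(0) = 0, we get v(t) = -32·sin(4·t). Finding the antiderivative of v(t) and using x(0) = 10: x(t) = 8·cos(4·t) + 2. We have position x(t) = 8·cos(4·t) + 2. Substituting t = 3*pi/8: x(3*pi/8) = 2.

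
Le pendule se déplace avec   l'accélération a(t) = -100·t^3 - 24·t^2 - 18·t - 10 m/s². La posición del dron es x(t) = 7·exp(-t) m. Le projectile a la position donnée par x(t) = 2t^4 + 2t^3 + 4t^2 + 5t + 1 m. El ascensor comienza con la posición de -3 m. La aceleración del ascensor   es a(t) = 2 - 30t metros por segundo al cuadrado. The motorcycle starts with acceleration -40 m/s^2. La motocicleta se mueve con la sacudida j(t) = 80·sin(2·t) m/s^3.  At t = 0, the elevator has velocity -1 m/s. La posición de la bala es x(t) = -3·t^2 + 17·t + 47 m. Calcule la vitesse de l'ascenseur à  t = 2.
En partant de l'accélération a(t) = 2 - 30·t, nous prenons 1 intégrale. En intégrant l'accélération et en utilisant la condition initiale v(0) = -1, nous obtenons v(t) = -15·t^2 + 2·t - 1. En utilisant v(t) = -15·t^2 + 2·t - 1 et en substituant t = 2, nous trouvons v = -57.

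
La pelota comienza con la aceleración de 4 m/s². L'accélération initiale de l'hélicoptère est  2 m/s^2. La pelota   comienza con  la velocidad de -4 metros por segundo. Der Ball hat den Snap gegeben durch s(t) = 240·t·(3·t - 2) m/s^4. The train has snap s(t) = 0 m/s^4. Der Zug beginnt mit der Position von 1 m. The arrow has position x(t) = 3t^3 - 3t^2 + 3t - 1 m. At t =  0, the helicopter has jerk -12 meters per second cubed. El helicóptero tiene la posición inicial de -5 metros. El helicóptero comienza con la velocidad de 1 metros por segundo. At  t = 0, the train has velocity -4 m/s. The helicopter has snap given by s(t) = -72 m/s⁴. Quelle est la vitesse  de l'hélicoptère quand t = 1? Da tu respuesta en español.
Necesitamos integrar nuestra ecuación del snap s(t) = -72 3 veces. Tomando ∫s(t)dt y aplicando j(0) = -12, encontramos j(t) = -72·t - 12. La integral de la sacudida es la aceleración. Usando a(0) = 2, obtenemos a(t) = -36·t^2 - 12·t + 2. Integrando la aceleración y usando la condición inicial v(0) = 1, obtenemos v(t) = -12·t^3 - 6·t^2 + 2·t + 1. Usando v(t) = -12·t^3 - 6·t^2 + 2·t + 1 y sustituyendo t = 1, encontramos v = -15.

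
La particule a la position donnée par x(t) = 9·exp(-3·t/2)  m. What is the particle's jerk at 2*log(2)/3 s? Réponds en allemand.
Ausgehend von der Position x(t) = 9·exp(-3·t/2), nehmen wir 3 Ableitungen. Mit d/dt von x(t) finden wir v(t) = -27·exp(-3·t/2)/2. Mit d/dt von v(t) finden wir a(t) = 81·exp(-3·t/2)/4. Mit d/dt von a(t) finden wir j(t) = -243·exp(-3·t/2)/8. Mit j(t) = -243·exp(-3·t/2)/8 und Einsetzen von t = 2*log(2)/3, finden wir j = -243/16.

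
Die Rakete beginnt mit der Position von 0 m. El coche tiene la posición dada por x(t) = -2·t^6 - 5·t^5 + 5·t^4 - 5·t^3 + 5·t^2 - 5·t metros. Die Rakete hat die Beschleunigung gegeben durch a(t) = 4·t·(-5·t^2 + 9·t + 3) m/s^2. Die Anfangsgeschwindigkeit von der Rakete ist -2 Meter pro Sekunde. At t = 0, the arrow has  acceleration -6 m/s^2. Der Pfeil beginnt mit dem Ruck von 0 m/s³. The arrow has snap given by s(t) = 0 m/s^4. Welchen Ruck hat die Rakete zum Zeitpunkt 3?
Um dies zu lösen, müssen wir 1 Ableitung unserer Gleichung für die Beschleunigung a(t) = 4·t·(-5·t^2 + 9·t + 3) nehmen. Die Ableitung von der Beschleunigung ergibt den Ruck: j(t) = -20·t^2 + 4·t·(9 - 10·t) + 36·t + 12. Mit j(t) = -20·t^2 + 4·t·(9 - 10·t) + 36·t + 12 und Einsetzen von t = 3, finden wir j = -312.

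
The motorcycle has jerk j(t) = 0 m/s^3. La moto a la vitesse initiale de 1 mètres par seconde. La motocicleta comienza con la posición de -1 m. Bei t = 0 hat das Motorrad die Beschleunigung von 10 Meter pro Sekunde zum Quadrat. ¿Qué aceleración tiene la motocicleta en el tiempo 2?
Necesitamos integrar nuestra ecuación de la sacudida j(t) = 0 1 vez. Integrando la sacudida y usando la condición inicial a(0) = 10, obtenemos a(t) = 10. Usando a(t) = 10 y sustituyendo t = 2, encontramos a = 10.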